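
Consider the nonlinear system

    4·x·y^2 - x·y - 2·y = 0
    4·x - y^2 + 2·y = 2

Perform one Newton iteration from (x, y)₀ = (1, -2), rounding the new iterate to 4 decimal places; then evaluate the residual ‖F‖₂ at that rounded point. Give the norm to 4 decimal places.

5.9752

At (1, -2): F = (22.0000, -6.0000).
Jacobian J = [[4·y^2 - y, 8·x·y - x - 2], [4, -2·y + 2]].
At the point, J = [[18.0000, -19.0000], [4.0000, 6.0000]] (det J = 184.0000).
Solving J·Δ = −F gives Δ = (-0.0978, 1.0652).
Then the next iterate is (x, y)₁ = (0.9022, -0.9348).
Re-evaluating at (0.9022, -0.9348): F = (5.866530, -1.134651), so ‖F‖₂ = 5.9752.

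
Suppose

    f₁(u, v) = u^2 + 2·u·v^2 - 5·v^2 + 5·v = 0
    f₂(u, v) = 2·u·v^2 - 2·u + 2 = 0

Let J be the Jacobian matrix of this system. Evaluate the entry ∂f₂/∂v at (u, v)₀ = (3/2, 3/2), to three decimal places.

∂f₂/∂v = 4·u·v.
At (3/2, 3/2) this is 9.000.

9.000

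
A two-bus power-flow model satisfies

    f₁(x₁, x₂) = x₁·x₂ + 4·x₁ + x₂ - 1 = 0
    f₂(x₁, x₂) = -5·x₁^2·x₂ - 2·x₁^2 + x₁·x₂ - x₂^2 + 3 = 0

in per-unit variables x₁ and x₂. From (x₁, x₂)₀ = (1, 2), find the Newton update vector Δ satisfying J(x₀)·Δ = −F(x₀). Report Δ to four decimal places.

At (1, 2): F = (7.0000, -11.0000).
Jacobian J = [[x₂ + 4, x₁ + 1], [-10·x₁·x₂ - 4·x₁ + x₂, -5·x₁^2 + x₁ - 2·x₂]].
At the point, J = [[6.0000, 2.0000], [-22.0000, -8.0000]] (det J = -4.0000).
Solving J·Δ = −F gives Δ = (-8.5000, 22.0000).

(-8.5000, 22.0000)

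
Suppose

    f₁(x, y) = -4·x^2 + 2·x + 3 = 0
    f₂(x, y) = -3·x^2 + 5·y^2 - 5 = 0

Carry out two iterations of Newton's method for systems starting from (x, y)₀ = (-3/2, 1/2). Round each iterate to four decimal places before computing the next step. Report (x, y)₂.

At (-3/2, 1/2): F = (-9.0000, -10.5000).
Jacobian J = [[-8·x + 2, 0], [-6·x, 10·y]].
At the point, J = [[14.0000, 0.0000], [9.0000, 5.0000]] (det J = 70.0000).
Solving J·Δ = −F gives Δ = (0.6429, 0.9429).
Then the next iterate is (x, y)₁ = (-0.8571, 1.4429).
Round to (-0.8571, 1.4429) and repeat: F = (-1.652682, 3.205941), J = [[8.8568, 0.0000], [5.1426, 14.4290]].
Δ = (0.1866, -0.2887), so (x, y)₂ = (-0.6705, 1.1542).

(-0.6705, 1.1542)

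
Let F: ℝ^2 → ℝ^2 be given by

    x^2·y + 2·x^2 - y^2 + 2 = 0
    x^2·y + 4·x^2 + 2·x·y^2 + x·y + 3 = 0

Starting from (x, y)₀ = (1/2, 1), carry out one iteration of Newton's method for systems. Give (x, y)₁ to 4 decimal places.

At (1/2, 1): F = (1.7500, 5.7500).
Jacobian J = [[2·x·y + 4·x, x^2 - 2·y], [2·x·y + 8·x + 2·y^2 + y, x^2 + 4·x·y + x]].
At the point, J = [[3.0000, -1.7500], [8.0000, 2.7500]] (det J = 22.2500).
Solving J·Δ = −F gives Δ = (-0.6685, -0.1461).
Then the next iterate is (x, y)₁ = (-0.1685, 0.8539).

(-0.1685, 0.8539)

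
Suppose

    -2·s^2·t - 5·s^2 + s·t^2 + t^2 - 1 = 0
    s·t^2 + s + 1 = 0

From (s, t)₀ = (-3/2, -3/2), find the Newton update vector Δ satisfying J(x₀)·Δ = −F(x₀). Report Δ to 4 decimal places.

At (-3/2, -3/2): F = (-6.6250, -3.8750).
Jacobian J = [[-4·s·t - 10·s + t^2, -2·s^2 + 2·s·t + 2·t], [t^2 + 1, 2·s·t]].
At the point, J = [[8.2500, -3.0000], [3.2500, 4.5000]] (det J = 46.8750).
Solving J·Δ = −F gives Δ = (0.8840, 0.2227).

(0.8840, 0.2227)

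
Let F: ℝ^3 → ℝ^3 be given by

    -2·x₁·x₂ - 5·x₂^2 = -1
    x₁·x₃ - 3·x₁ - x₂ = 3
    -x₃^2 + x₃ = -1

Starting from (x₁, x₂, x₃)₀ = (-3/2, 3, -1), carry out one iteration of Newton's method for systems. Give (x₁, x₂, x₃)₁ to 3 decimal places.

At (-3/2, 3, -1): F = (-35.000, 0.000, -1.000).
Jacobian J = [[-2·x₂, -2·x₁ - 10·x₂, 0], [x₃ - 3, -1, x₁], [0, 0, -2·x₃ + 1]].
At the point, J = [[-6.000, -27.000, 0.000], [-4.000, -1.000, -1.500], [0.000, 0.000, 3.000]] (det J = -306.000).
Solving J·Δ = −F gives Δ = (0.211, -1.343, 0.333).
Then the next iterate is (x₁, x₂, x₃)₁ = (-1.289, 1.657, -0.667).

(-1.289, 1.657, -0.667)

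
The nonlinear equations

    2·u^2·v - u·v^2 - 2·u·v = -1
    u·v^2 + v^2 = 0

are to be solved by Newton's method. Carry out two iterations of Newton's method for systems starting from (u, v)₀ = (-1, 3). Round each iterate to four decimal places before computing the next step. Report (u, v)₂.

(-1.0000, -0.0643)

At (-1, 3): F = (22.0000, 0.0000).
Jacobian J = [[4·u·v - v^2 - 2·v, 2·u^2 - 2·u·v - 2·u], [v^2, 2·u·v + 2·v]].
At the point, J = [[-27.0000, 10.0000], [9.0000, 0.0000]] (det J = -90.0000).
Solving J·Δ = −F gives Δ = (0.0000, -2.2000).
Then the next iterate is (u, v)₁ = (-1.0000, 0.8000).
Round to (-1.0000, 0.8000) and repeat: F = (4.8400, 0.0000), J = [[-5.4400, 5.6000], [0.6400, 0.0000]].
Δ = (0.0000, -0.8643), so (u, v)₂ = (-1.0000, -0.0643).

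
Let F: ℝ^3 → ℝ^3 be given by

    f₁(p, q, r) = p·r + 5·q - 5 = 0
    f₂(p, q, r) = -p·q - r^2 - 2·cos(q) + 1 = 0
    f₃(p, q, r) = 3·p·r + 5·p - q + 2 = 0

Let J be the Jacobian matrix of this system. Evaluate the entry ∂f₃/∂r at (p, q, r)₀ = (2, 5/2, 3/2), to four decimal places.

∂f₃/∂r = 3·p.
At (2, 5/2, 3/2) this is 6.0000.

6.0000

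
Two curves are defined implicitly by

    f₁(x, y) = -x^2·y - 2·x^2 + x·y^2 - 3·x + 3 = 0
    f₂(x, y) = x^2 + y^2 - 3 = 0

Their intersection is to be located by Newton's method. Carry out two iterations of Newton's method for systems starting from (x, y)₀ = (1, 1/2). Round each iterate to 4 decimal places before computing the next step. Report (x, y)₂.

(0.9666, 1.7918)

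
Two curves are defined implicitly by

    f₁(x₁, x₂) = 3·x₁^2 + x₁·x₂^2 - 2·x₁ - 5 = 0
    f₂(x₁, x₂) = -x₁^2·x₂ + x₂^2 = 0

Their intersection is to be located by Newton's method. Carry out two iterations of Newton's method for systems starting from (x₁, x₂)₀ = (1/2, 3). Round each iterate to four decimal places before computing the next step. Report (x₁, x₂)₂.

At (1/2, 3): F = (-0.7500, 8.2500).
Jacobian J = [[6·x₁ + x₂^2 - 2, 2·x₁·x₂], [-2·x₁·x₂, -x₁^2 + 2·x₂]].
At the point, J = [[10.0000, 3.0000], [-3.0000, 5.7500]] (det J = 66.5000).
Solving J·Δ = −F gives Δ = (0.4370, -1.2068).
Then the next iterate is (x₁, x₂)₁ = (0.9370, 1.7932).
Round to (0.9370, 1.7932) and repeat: F = (-1.227107, 1.641192), J = [[6.837566, 3.360457], [-3.360457, 2.708431]].
Δ = (0.2965, -0.2381), so (x₁, x₂)₂ = (1.2335, 1.5551).

(1.2335, 1.5551)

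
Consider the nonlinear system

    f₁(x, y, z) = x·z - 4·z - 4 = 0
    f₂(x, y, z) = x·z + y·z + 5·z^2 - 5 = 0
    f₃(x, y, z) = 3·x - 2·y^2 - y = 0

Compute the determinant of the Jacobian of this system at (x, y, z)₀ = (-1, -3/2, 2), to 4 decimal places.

J = [[z, 0, x - 4], [z, z, x + y + 10·z], [3, -4·y - 1, 0]].
At the point, J = [[2.0000, 0.0000, -5.0000], [2.0000, 2.0000, 17.5000], [3.0000, 5.0000, 0.0000]].
det J = -195.0000.

-195.0000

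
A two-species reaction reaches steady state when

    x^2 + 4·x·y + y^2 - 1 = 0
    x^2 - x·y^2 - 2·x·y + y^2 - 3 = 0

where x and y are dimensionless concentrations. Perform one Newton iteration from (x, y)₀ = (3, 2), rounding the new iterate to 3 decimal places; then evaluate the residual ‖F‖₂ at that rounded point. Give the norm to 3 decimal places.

9.993

At (3, 2): F = (36.000, -14.000).
Jacobian J = [[2·x + 4·y, 4·x + 2·y], [2·x - y^2 - 2·y, -2·x·y - 2·x + 2·y]].
At the point, J = [[14.000, 16.000], [-2.000, -14.000]] (det J = -164.000).
Solving J·Δ = −F gives Δ = (-1.707, -0.756).
Then the next iterate is (x, y)₁ = (1.293, 1.244).
Re-evaluating at (1.293, 1.244): F = (8.65335, -4.99856), so ‖F‖₂ = 9.993.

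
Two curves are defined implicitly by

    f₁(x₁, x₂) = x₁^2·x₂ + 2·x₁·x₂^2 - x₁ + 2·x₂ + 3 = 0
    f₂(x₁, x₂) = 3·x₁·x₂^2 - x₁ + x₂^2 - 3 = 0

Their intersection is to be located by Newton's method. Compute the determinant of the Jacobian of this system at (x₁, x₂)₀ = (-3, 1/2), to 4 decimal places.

J = [[2·x₁·x₂ + 2·x₂^2 - 1, x₁^2 + 4·x₁·x₂ + 2], [3·x₂^2 - 1, 6·x₁·x₂ + 2·x₂]].
At the point, J = [[-3.5000, 5.0000], [-0.2500, -8.0000]].
det J = 29.2500.

29.2500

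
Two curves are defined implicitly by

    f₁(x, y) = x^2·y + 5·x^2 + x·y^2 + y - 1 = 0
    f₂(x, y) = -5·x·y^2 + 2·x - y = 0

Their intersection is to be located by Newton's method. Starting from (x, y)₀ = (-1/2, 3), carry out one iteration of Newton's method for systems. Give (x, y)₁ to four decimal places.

(-0.0857, 2.9510)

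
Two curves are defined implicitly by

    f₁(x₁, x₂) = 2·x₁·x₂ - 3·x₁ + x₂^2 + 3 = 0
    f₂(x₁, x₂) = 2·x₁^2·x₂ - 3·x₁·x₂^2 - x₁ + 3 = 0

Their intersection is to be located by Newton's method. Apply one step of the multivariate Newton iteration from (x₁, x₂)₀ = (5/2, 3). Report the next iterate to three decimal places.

At (5/2, 3): F = (19.500, -29.500).
Jacobian J = [[2·x₂ - 3, 2·x₁ + 2·x₂], [4·x₁·x₂ - 3·x₂^2 - 1, 2·x₁^2 - 6·x₁·x₂]].
At the point, J = [[3.000, 11.000], [2.000, -32.500]] (det J = -119.500).
Solving J·Δ = −F gives Δ = (-2.588, -1.067).
Then the next iterate is (x₁, x₂)₁ = (-0.088, 1.933).

(-0.088, 1.933)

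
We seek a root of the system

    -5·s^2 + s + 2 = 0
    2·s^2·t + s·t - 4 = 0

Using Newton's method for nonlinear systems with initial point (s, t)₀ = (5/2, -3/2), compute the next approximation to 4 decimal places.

(1.3854, -0.9594)

At (5/2, -3/2): F = (-26.7500, -26.5000).
Jacobian J = [[-10·s + 1, 0], [4·s·t + t, 2·s^2 + s]].
At the point, J = [[-24.0000, 0.0000], [-16.5000, 15.0000]] (det J = -360.0000).
Solving J·Δ = −F gives Δ = (-1.1146, 0.5406).
Then the next iterate is (s, t)₁ = (1.3854, -0.9594).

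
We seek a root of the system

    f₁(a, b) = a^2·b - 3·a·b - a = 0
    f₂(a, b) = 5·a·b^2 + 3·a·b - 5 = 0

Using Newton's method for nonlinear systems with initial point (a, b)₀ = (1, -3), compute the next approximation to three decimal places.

(5.056, 3.556)

At (1, -3): F = (5.000, 31.000).
Jacobian J = [[2·a·b - 3·b - 1, a^2 - 3·a], [5·b^2 + 3·b, 10·a·b + 3·a]].
At the point, J = [[2.000, -2.000], [36.000, -27.000]] (det J = 18.000).
Solving J·Δ = −F gives Δ = (4.056, 6.556).
Then the next iterate is (a, b)₁ = (5.056, 3.556).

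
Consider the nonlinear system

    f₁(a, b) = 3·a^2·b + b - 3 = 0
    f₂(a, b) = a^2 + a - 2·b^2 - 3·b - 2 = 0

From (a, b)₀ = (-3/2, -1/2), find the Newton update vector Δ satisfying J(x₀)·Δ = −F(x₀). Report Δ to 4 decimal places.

(-0.8011, 1.3523)

At (-3/2, -1/2): F = (-6.8750, -0.2500).
Jacobian J = [[6·a·b, 3·a^2 + 1], [2·a + 1, -4·b - 3]].
At the point, J = [[4.5000, 7.7500], [-2.0000, -1.0000]] (det J = 11.0000).
Solving J·Δ = −F gives Δ = (-0.8011, 1.3523).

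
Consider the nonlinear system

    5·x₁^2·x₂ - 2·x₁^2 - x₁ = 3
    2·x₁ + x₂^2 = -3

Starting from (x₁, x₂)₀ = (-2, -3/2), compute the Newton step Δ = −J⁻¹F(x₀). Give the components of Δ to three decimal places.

(0.609, 0.823)

At (-2, -3/2): F = (-39.000, 1.250).
Jacobian J = [[10·x₁·x₂ - 4·x₁ - 1, 5·x₁^2], [2, 2·x₂]].
At the point, J = [[37.000, 20.000], [2.000, -3.000]] (det J = -151.000).
Solving J·Δ = −F gives Δ = (0.609, 0.823).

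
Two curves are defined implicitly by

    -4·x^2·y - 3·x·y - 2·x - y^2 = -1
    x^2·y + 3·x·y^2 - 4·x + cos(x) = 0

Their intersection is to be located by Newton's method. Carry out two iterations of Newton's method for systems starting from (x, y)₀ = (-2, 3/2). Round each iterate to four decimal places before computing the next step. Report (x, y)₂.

(-1.0505, 1.3937)

At (-2, 3/2): F = (-12.2500, 0.083853).
Jacobian J = [[-8·x·y - 3·y - 2, -4·x^2 - 3·x - 2·y], [2·x·y + 3·y^2 - sin(x) - 4, x^2 + 6·x·y]].
At the point, J = [[17.5000, -13.0000], [-2.340703, -14.0000]] (det J = -275.429133).
Solving J·Δ = −F gives Δ = (0.6266, -0.0988).
Then the next iterate is (x, y)₁ = (-1.3734, 1.4012).
Round to (-1.3734, 1.4012) and repeat: F = (-3.015265, 0.243257), J = [[9.191665, -6.227110], [-0.978151, -9.660221]].
Δ = (0.3229, -0.0075), so (x, y)₂ = (-1.0505, 1.3937).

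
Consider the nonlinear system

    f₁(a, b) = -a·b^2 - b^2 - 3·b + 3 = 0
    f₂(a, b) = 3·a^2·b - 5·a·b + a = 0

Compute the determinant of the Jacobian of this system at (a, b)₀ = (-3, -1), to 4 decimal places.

126.0000

J = [[-b^2, -2·a·b - 2·b - 3], [6·a·b - 5·b + 1, 3·a^2 - 5·a]].
At the point, J = [[-1.0000, -7.0000], [24.0000, 42.0000]].
det J = 126.0000.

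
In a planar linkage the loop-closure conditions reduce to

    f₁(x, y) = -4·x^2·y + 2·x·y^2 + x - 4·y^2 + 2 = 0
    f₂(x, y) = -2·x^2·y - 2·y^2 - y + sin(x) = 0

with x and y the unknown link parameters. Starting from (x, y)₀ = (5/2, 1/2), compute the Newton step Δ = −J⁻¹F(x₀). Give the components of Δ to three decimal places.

(-5.284, 1.549)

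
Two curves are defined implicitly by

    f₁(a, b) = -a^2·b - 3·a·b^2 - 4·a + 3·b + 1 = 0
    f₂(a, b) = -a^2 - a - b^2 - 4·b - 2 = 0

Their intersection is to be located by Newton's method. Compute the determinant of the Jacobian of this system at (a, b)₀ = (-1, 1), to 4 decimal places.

22.0000

J = [[-2·a·b - 3·b^2 - 4, -a^2 - 6·a·b + 3], [-2·a - 1, -2·b - 4]].
At the point, J = [[-5.0000, 8.0000], [1.0000, -6.0000]].
det J = 22.0000.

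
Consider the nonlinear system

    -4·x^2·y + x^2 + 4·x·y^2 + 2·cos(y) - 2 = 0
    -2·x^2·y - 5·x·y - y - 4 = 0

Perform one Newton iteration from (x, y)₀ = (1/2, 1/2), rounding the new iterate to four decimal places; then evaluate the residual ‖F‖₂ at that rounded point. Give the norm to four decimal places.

3.4840

At (1/2, 1/2): F = (0.005165, -6.0000).
Jacobian J = [[-8·x·y + 2·x + 4·y^2, -4·x^2 + 8·x·y - 2·sin(y)], [-4·x·y - 5·y, -2·x^2 - 5·x - 1]].
At the point, J = [[0.0000, 0.041149], [-3.5000, -4.0000]] (det J = 0.144021).
Solving J·Δ = −F gives Δ = (-1.5708, -0.1255).
Then the next iterate is (x, y)₁ = (-1.0708, 0.3745).
Re-evaluating at (-1.0708, 0.3745): F = (-1.310352, -3.228240), so ‖F‖₂ = 3.4840.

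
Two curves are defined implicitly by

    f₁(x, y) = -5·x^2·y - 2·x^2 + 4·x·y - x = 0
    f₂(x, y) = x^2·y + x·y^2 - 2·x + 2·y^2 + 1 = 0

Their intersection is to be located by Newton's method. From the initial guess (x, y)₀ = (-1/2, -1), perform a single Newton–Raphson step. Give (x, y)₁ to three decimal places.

At (-1/2, -1): F = (3.250, 3.250).
Jacobian J = [[-10·x·y - 4·x + 4·y - 1, -5·x^2 + 4·x], [2·x·y + y^2 - 2, x^2 + 2·x·y + 4·y]].
At the point, J = [[-8.000, -3.250], [0.000, -2.750]] (det J = 22.000).
Solving J·Δ = −F gives Δ = (-0.074, 1.182).
Then the next iterate is (x, y)₁ = (-0.574, 0.182).

(-0.574, 0.182)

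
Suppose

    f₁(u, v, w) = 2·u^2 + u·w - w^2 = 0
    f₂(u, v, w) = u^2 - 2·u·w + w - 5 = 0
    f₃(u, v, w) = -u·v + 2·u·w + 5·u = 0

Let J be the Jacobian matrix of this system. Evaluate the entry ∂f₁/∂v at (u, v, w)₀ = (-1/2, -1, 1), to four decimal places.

0.0000

∂f₁/∂v = 0.
At (-1/2, -1, 1) this is 0.0000.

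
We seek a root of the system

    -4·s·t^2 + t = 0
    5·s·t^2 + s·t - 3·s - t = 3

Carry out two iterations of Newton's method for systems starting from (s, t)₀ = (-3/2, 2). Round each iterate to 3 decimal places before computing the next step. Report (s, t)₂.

(-1.132, 0.564)

At (-3/2, 2): F = (26.000, -33.500).
Jacobian J = [[-4·t^2, -8·s·t + 1], [5·t^2 + t - 3, 10·s·t + s - 1]].
At the point, J = [[-16.000, 25.000], [19.000, -32.500]] (det J = 45.000).
Solving J·Δ = −F gives Δ = (0.167, -0.933).
Then the next iterate is (s, t)₁ = (-1.333, 1.067).
Round to (-1.333, 1.067) and repeat: F = (7.13742, -9.07834), J = [[-4.55396, 12.37849], [3.75944, -16.55611]].
Δ = (0.201, -0.503), so (s, t)₂ = (-1.132, 0.564).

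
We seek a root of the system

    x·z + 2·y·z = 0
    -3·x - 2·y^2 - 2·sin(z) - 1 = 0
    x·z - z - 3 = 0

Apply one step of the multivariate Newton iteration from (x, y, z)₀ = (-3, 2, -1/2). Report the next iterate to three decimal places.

At (-3, 2, -1/2): F = (-0.500, 0.95885, -1.000).
Jacobian J = [[z, 2·z, x + 2·y], [-3, -4·y, -2·cos(z)], [z, 0, x - 1]].
At the point, J = [[-0.500, -1.000, 1.000], [-3.000, -8.000, -1.75517], [-0.500, 0.000, -4.000]] (det J = -8.87758).
Solving J·Δ = −F gives Δ = (-3.333, 1.333, 0.167).
Then the next iterate is (x, y, z)₁ = (-6.333, 3.333, -0.333).

(-6.333, 3.333, -0.333)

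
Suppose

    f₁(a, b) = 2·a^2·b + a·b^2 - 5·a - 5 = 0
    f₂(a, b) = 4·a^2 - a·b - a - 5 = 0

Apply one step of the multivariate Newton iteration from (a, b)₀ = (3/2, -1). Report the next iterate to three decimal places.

At (3/2, -1): F = (-15.500, 4.000).
Jacobian J = [[4·a·b + b^2 - 5, 2·a^2 + 2·a·b], [8·a - b - 1, -a]].
At the point, J = [[-10.000, 1.500], [12.000, -1.500]] (det J = -3.000).
Solving J·Δ = −F gives Δ = (5.750, 48.667).
Then the next iterate is (a, b)₁ = (7.250, 47.667).

(7.250, 47.667)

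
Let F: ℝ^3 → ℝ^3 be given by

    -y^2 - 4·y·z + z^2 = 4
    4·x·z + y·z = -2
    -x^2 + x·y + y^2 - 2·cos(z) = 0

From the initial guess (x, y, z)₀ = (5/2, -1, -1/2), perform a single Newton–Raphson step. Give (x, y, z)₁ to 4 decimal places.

(1.0461, 0.6526, -0.4535)

At (5/2, -1, -1/2): F = (-6.7500, -2.5000, -9.505165).
Jacobian J = [[0, -2·y - 4·z, -4·y + 2·z], [4·z, z, 4·x + y], [-2·x + y, x + 2·y, 2·sin(z)]].
At the point, J = [[0.0000, 4.0000, 3.0000], [-2.0000, -0.5000, 9.0000], [-6.0000, 0.5000, -0.958851]] (det J = -235.670809).
Solving J·Δ = −F gives Δ = (-1.4539, 1.6526, 0.0465).
Then the next iterate is (x, y, z)₁ = (1.0461, 0.6526, -0.4535).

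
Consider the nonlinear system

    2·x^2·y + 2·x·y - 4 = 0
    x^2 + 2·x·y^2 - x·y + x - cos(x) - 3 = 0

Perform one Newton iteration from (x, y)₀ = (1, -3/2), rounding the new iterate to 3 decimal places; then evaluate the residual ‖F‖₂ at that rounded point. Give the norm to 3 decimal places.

46.252

At (1, -3/2): F = (-10.000, 4.45970).
Jacobian J = [[4·x·y + 2·y, 2·x^2 + 2·x], [2·x + 2·y^2 - y + sin(x) + 1, 4·x·y - x]].
At the point, J = [[-9.000, 4.000], [9.84147, -7.000]] (det J = 23.63412).
Solving J·Δ = −F gives Δ = (-2.207, -2.466).
Then the next iterate is (x, y)₁ = (-1.207, -3.966).
Re-evaluating at (-1.207, -3.966): F = (-5.98180, -45.86312), so ‖F‖₂ = 46.252.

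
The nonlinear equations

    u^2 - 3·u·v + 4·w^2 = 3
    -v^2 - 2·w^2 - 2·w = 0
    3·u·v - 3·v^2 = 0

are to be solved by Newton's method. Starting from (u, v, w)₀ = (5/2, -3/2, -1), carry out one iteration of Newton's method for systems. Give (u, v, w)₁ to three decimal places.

At (5/2, -3/2, -1): F = (18.500, -2.250, -18.000).
Jacobian J = [[2·u - 3·v, -3·u, 8·w], [0, -2·v, -4·w - 2], [3·v, 3·u - 6·v, 0]].
At the point, J = [[9.500, -7.500, -8.000], [0.000, 3.000, 2.000], [-4.500, 16.500, 0.000]] (det J = -354.000).
Solving J·Δ = −F gives Δ = (-1.343, 0.725, 0.038).
Then the next iterate is (u, v, w)₁ = (1.157, -0.775, -0.962).

(1.157, -0.775, -0.962)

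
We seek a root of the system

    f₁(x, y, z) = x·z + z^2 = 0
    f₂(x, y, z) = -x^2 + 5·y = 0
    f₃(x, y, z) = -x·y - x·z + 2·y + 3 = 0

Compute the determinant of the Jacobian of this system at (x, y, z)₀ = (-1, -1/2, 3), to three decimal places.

107.500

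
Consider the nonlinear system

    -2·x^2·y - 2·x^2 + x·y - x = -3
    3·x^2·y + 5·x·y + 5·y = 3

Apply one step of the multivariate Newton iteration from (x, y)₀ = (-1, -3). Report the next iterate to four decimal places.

(-1.1111, 1.1111)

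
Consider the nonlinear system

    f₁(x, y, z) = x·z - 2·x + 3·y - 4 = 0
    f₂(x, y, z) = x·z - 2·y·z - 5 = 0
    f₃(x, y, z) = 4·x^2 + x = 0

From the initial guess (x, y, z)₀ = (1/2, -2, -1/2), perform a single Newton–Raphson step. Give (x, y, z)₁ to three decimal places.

(0.200, 1.362, 0.331)

At (1/2, -2, -1/2): F = (-11.250, -7.250, 1.500).
Jacobian J = [[z - 2, 3, x], [z, -2·z, x - 2·y], [8·x + 1, 0, 0]].
At the point, J = [[-2.500, 3.000, 0.500], [-0.500, 1.000, 4.500], [5.000, 0.000, 0.000]] (det J = 65.000).
Solving J·Δ = −F gives Δ = (-0.300, 3.362, 0.831).
Then the next iterate is (x, y, z)₁ = (0.200, 1.362, 0.331).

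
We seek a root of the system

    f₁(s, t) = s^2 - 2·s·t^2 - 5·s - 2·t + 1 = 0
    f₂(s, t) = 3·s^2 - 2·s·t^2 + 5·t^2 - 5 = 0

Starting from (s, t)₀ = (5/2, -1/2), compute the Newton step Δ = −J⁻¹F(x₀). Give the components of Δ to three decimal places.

(-0.948, 1.675)

At (5/2, -1/2): F = (-5.500, 13.750).
Jacobian J = [[2·s - 2·t^2 - 5, -4·s·t - 2], [6·s - 2·t^2, -4·s·t + 10·t]].
At the point, J = [[-0.500, 3.000], [14.500, 0.000]] (det J = -43.500).
Solving J·Δ = −F gives Δ = (-0.948, 1.675).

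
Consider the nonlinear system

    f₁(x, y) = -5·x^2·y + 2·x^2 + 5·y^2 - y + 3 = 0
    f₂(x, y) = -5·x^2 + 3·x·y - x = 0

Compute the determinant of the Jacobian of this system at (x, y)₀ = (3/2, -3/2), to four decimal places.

-430.3750

J = [[-10·x·y + 4·x, -5·x^2 + 10·y - 1], [-10·x + 3·y - 1, 3·x]].
At the point, J = [[28.5000, -27.2500], [-20.5000, 4.5000]].
det J = -430.3750.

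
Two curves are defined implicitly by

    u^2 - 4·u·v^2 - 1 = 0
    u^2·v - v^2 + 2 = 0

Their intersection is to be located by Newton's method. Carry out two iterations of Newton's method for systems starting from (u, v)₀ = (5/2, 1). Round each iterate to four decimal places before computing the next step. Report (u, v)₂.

(-0.1111, 0.3247)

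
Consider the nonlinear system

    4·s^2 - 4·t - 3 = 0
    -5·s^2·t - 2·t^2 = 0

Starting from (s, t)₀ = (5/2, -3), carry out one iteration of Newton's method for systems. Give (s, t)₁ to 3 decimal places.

At (5/2, -3): F = (34.000, 75.750).
Jacobian J = [[8·s, -4], [-10·s·t, -5·s^2 - 4·t]].
At the point, J = [[20.000, -4.000], [75.000, -19.250]] (det J = -85.000).
Solving J·Δ = −F gives Δ = (-4.135, -12.176).
Then the next iterate is (s, t)₁ = (-1.635, -15.176).

(-1.635, -15.176)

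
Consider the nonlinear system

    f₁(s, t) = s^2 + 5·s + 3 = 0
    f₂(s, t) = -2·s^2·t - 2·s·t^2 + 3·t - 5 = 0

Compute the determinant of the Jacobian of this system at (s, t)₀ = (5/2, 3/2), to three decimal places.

-245.000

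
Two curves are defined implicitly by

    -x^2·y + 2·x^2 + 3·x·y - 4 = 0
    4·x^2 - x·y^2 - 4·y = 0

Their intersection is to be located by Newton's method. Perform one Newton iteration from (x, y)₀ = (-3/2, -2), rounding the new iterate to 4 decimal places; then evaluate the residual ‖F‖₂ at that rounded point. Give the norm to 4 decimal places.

At (-3/2, -2): F = (14.0000, 23.0000).
Jacobian J = [[-2·x·y + 4·x + 3·y, -x^2 + 3·x], [8·x - y^2, -2·x·y - 4]].
At the point, J = [[-18.0000, -6.7500], [-16.0000, -10.0000]] (det J = 72.0000).
Solving J·Δ = −F gives Δ = (-0.2118, 2.6389).
Then the next iterate is (x, y)₁ = (-1.7118, 0.6389).
Re-evaluating at (-1.7118, 0.6389): F = (-3.292631, 9.864182), so ‖F‖₂ = 10.3992.

10.3992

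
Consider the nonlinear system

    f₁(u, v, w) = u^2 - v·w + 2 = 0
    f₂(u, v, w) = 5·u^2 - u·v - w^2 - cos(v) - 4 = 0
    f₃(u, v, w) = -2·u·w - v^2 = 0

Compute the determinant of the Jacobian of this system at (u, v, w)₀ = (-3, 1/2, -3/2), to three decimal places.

134.710

J = [[2·u, -w, -v], [10·u - v, -u + sin(v), -2·w], [-2·w, -2·v, -2·u]].
At the point, J = [[-6.000, 1.500, -0.500], [-30.500, 3.47943, 3.000], [3.000, -1.000, 6.000]].
det J = 134.710.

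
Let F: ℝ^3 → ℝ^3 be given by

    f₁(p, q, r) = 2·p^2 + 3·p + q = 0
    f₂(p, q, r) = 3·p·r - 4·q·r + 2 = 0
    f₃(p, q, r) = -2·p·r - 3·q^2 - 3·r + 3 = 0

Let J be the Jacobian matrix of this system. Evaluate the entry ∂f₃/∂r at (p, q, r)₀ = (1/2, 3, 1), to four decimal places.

∂f₃/∂r = -2·p - 3.
At (1/2, 3, 1) this is -4.0000.

-4.0000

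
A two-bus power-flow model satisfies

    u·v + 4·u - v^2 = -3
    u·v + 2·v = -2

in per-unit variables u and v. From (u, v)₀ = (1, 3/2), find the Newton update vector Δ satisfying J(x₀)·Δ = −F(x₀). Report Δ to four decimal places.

(-1.6282, -1.3526)

At (1, 3/2): F = (6.2500, 6.5000).
Jacobian J = [[v + 4, u - 2·v], [v, u + 2]].
At the point, J = [[5.5000, -2.0000], [1.5000, 3.0000]] (det J = 19.5000).
Solving J·Δ = −F gives Δ = (-1.6282, -1.3526).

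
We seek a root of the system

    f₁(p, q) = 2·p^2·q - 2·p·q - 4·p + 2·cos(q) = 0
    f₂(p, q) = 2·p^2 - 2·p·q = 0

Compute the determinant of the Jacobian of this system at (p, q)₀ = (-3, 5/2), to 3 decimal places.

153.652

J = [[4·p·q - 2·q - 4, 2·p^2 - 2·p - 2·sin(q)], [4·p - 2·q, -2·p]].
At the point, J = [[-39.000, 22.80306], [-17.000, 6.000]].
det J = 153.652.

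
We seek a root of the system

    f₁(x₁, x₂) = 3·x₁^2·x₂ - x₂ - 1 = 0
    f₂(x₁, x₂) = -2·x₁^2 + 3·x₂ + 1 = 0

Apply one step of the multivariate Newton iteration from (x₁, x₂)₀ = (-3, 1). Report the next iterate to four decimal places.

(-1.8005, 0.8689)

At (-3, 1): F = (25.0000, -14.0000).
Jacobian J = [[6·x₁·x₂, 3·x₁^2 - 1], [-4·x₁, 3]].
At the point, J = [[-18.0000, 26.0000], [12.0000, 3.0000]] (det J = -366.0000).
Solving J·Δ = −F gives Δ = (1.1995, -0.1311).
Then the next iterate is (x₁, x₂)₁ = (-1.8005, 0.8689).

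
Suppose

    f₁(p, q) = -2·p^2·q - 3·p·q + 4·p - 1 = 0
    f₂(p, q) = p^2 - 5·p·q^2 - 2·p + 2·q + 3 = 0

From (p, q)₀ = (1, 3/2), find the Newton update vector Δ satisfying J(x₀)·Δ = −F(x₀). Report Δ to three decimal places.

(-0.965, 0.354)

At (1, 3/2): F = (-4.500, -6.250).
Jacobian J = [[-4·p·q - 3·q + 4, -2·p^2 - 3·p], [2·p - 5·q^2 - 2, -10·p·q + 2]].
At the point, J = [[-6.500, -5.000], [-11.250, -13.000]] (det J = 28.250).
Solving J·Δ = −F gives Δ = (-0.965, 0.354).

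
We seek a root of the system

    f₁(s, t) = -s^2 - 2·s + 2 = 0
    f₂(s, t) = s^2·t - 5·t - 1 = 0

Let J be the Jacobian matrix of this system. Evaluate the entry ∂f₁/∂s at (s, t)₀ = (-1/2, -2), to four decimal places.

-1.0000

∂f₁/∂s = -2·s - 2.
At (-1/2, -2) this is -1.0000.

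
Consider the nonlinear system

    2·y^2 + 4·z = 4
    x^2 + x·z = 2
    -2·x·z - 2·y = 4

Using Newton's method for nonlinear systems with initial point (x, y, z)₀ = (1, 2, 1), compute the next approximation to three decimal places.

At (1, 2, 1): F = (8.000, 0.000, -10.000).
Jacobian J = [[0, 4·y, 4], [2·x + z, 0, x], [-2·z, -2, -2·x]].
At the point, J = [[0.000, 8.000, 4.000], [3.000, 0.000, 1.000], [-2.000, -2.000, -2.000]] (det J = 8.000).
Solving J·Δ = −F gives Δ = (8.000, 11.000, -24.000).
Then the next iterate is (x, y, z)₁ = (9.000, 13.000, -23.000).

(9.000, 13.000, -23.000)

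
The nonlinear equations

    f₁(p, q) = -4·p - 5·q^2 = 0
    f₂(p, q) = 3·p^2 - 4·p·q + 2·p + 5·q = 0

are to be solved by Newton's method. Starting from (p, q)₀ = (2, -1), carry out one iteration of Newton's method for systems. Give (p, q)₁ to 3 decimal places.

(1.101, -0.060)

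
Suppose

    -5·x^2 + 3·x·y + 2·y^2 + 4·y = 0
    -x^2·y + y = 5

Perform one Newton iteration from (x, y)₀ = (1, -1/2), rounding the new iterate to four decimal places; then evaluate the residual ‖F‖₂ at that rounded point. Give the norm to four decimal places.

At (1, -1/2): F = (-8.0000, -5.0000).
Jacobian J = [[-10·x + 3·y, 3·x + 4·y + 4], [-2·x·y, -x^2 + 1]].
At the point, J = [[-11.5000, 5.0000], [1.0000, 0.0000]] (det J = -5.0000).
Solving J·Δ = −F gives Δ = (5.0000, 13.1000).
Then the next iterate is (x, y)₁ = (6.0000, 12.6000).
Re-evaluating at (6.0000, 12.6000): F = (414.7200, -446.0000), so ‖F‖₂ = 609.0227.

609.0227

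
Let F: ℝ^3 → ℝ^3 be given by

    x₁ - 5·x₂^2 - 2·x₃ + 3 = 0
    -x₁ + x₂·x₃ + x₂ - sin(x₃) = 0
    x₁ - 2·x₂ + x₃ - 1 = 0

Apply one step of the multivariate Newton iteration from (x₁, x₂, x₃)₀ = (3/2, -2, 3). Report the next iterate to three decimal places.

At (3/2, -2, 3): F = (-21.500, -9.64112, 7.500).
Jacobian J = [[1, -10·x₂, -2], [-1, x₃ + 1, x₂ - cos(x₃)], [1, -2, 1]].
At the point, J = [[1.000, 20.000, -2.000], [-1.000, 4.000, -1.01001], [1.000, -2.000, 1.000]] (det J = 5.77983).
Solving J·Δ = −F gives Δ = (-3.493, 1.061, -1.885).
Then the next iterate is (x₁, x₂, x₃)₁ = (-1.993, -0.939, 1.115).

(-1.993, -0.939, 1.115)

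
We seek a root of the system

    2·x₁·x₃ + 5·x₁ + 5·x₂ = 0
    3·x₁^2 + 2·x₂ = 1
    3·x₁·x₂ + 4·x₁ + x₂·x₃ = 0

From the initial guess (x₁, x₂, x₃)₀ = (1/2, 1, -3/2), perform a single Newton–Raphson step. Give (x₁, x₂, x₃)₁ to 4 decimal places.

(0.4700, 0.1700, -3.2900)

At (1/2, 1, -3/2): F = (6.0000, 1.7500, 2.0000).
Jacobian J = [[2·x₃ + 5, 5, 2·x₁], [6·x₁, 2, 0], [3·x₂ + 4, 3·x₁ + x₃, x₂]].
At the point, J = [[2.0000, 5.0000, 1.0000], [3.0000, 2.0000, 0.0000], [7.0000, 0.0000, 1.0000]] (det J = -25.0000).
Solving J·Δ = −F gives Δ = (-0.0300, -0.8300, -1.7900).
Then the next iterate is (x₁, x₂, x₃)₁ = (0.4700, 0.1700, -3.2900).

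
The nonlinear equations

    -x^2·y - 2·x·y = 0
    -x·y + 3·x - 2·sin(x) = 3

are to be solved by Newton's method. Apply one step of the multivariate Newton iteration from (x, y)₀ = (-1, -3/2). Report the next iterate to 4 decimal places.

At (-1, -3/2): F = (-1.5000, -5.817058).
Jacobian J = [[-2·x·y - 2·y, -x^2 - 2·x], [-y - 2·cos(x) + 3, -x]].
At the point, J = [[0.0000, 1.0000], [3.419395, 1.0000]] (det J = -3.419395).
Solving J·Δ = −F gives Δ = (1.2625, 1.5000).
Then the next iterate is (x, y)₁ = (0.2625, 0.0000).

(0.2625, 0.0000)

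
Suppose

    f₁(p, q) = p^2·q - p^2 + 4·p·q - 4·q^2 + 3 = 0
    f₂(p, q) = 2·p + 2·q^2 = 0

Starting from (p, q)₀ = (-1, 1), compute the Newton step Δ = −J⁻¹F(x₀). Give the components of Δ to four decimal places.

At (-1, 1): F = (-5.0000, 0.0000).
Jacobian J = [[2·p·q - 2·p + 4·q, p^2 + 4·p - 8·q], [2, 4·q]].
At the point, J = [[4.0000, -11.0000], [2.0000, 4.0000]] (det J = 38.0000).
Solving J·Δ = −F gives Δ = (0.5263, -0.2632).

(0.5263, -0.2632)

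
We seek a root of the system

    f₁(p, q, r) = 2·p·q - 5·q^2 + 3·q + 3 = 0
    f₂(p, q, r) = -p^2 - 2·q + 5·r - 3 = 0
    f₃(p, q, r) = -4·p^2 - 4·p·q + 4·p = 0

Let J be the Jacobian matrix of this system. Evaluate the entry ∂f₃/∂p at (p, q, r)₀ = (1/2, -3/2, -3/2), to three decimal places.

6.000

∂f₃/∂p = -8·p - 4·q + 4.
At (1/2, -3/2, -3/2) this is 6.000.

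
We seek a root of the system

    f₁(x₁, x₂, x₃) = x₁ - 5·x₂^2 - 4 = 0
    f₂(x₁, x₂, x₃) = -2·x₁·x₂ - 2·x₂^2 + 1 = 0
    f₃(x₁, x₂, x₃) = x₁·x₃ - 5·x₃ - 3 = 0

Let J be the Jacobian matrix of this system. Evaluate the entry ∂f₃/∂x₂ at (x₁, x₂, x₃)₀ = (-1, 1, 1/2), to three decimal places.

0.000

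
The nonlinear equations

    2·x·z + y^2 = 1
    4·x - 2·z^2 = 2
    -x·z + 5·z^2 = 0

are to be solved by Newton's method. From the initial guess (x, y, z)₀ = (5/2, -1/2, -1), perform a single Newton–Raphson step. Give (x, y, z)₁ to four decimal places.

(0.5556, -0.1389, -0.5556)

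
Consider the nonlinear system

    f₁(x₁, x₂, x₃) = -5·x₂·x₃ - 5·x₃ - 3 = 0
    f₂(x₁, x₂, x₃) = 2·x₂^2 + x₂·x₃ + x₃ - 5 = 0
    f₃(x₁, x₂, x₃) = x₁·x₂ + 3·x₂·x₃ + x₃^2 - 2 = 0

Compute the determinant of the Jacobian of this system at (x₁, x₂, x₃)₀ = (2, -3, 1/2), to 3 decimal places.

-360.000

J = [[0, -5·x₃, -5·x₂ - 5], [0, 4·x₂ + x₃, x₂ + 1], [x₂, x₁ + 3·x₃, 3·x₂ + 2·x₃]].
At the point, J = [[0.000, -2.500, 10.000], [0.000, -11.500, -2.000], [-3.000, 3.500, -8.000]].
det J = -360.000.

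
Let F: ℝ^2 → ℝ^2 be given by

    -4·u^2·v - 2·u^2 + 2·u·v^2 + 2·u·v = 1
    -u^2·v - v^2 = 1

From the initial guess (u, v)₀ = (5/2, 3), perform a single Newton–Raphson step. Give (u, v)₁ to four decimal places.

At (5/2, 3): F = (-28.5000, -28.7500).
Jacobian J = [[-8·u·v - 4·u + 2·v^2 + 2·v, -4·u^2 + 4·u·v + 2·u], [-2·u·v, -u^2 - 2·v]].
At the point, J = [[-46.0000, 10.0000], [-15.0000, -12.2500]] (det J = 713.5000).
Solving J·Δ = −F gives Δ = (-0.8923, -1.2544).
Then the next iterate is (u, v)₁ = (1.6077, 1.7456).

(1.6077, 1.7456)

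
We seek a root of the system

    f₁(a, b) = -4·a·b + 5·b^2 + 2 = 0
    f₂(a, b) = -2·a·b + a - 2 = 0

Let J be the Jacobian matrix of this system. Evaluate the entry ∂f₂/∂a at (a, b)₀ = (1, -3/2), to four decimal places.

∂f₂/∂a = -2·b + 1.
At (1, -3/2) this is 4.0000.

4.0000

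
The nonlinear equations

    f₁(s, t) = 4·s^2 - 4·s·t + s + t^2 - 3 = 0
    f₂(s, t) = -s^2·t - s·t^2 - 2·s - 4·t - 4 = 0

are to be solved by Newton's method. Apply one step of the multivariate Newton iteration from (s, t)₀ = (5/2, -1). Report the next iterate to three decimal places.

(0.622, -1.953)

At (5/2, -1): F = (35.500, -1.250).
Jacobian J = [[8·s - 4·t + 1, -4·s + 2·t], [-2·s·t - t^2 - 2, -s^2 - 2·s·t - 4]].
At the point, J = [[25.000, -12.000], [2.000, -5.250]] (det J = -107.250).
Solving J·Δ = −F gives Δ = (-1.878, -0.953).
Then the next iterate is (s, t)₁ = (0.622, -1.953).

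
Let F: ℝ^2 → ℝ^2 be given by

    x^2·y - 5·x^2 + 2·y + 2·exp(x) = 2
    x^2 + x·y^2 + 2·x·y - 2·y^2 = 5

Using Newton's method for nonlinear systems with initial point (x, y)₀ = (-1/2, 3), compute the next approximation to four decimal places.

At (-1/2, 3): F = (4.713061, -30.2500).
Jacobian J = [[2·x·y - 10·x + 2·exp(x), x^2 + 2], [2·x + y^2 + 2·y, 2·x·y + 2·x - 4·y]].
At the point, J = [[3.213061, 2.2500], [14.0000, -16.0000]] (det J = -82.908981).
Solving J·Δ = −F gives Δ = (-0.0886, -1.9682).
Then the next iterate is (x, y)₁ = (-0.5886, 1.0318).

(-0.5886, 1.0318)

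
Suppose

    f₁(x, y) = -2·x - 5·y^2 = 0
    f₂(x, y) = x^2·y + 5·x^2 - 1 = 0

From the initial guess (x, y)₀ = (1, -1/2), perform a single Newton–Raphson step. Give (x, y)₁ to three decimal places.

At (1, -1/2): F = (-3.250, 3.500).
Jacobian J = [[-2, -10·y], [2·x·y + 10·x, x^2]].
At the point, J = [[-2.000, 5.000], [9.000, 1.000]] (det J = -47.000).
Solving J·Δ = −F gives Δ = (-0.441, 0.473).
Then the next iterate is (x, y)₁ = (0.559, -0.027).

(0.559, -0.027)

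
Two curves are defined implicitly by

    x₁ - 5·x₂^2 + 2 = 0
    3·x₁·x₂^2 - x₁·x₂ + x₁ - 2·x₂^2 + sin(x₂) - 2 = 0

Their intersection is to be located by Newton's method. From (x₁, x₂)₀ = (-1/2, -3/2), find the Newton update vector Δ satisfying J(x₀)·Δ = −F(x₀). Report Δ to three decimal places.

(0.579, 0.611)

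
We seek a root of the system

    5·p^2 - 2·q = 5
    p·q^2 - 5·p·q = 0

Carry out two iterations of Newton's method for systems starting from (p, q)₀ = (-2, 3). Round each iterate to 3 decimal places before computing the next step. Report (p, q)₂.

(-1.954, 6.877)

At (-2, 3): F = (9.000, 12.000).
Jacobian J = [[10·p, -2], [q^2 - 5·q, 2·p·q - 5·p]].
At the point, J = [[-20.000, -2.000], [-6.000, -2.000]] (det J = 28.000).
Solving J·Δ = −F gives Δ = (-0.214, 6.643).
Then the next iterate is (p, q)₁ = (-2.214, 9.643).
Round to (-2.214, 9.643) and repeat: F = (0.22298, -99.12620), J = [[-22.140, -2.000], [44.77245, -31.62920]].
Δ = (0.260, -2.766), so (p, q)₂ = (-1.954, 6.877).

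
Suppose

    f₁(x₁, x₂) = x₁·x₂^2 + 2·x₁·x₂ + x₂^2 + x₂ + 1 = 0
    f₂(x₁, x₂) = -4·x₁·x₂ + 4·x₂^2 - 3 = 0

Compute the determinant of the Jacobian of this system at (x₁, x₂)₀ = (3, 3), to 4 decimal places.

552.0000

J = [[x₂^2 + 2·x₂, 2·x₁·x₂ + 2·x₁ + 2·x₂ + 1], [-4·x₂, -4·x₁ + 8·x₂]].
At the point, J = [[15.0000, 31.0000], [-12.0000, 12.0000]].
det J = 552.0000.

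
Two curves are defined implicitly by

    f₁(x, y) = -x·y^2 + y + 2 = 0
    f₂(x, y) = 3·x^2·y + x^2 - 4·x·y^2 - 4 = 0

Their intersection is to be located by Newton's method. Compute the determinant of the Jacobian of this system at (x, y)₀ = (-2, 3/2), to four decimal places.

J = [[-y^2, -2·x·y + 1], [6·x·y + 2·x - 4·y^2, 3·x^2 - 8·x·y]].
At the point, J = [[-2.2500, 7.0000], [-31.0000, 36.0000]].
det J = 136.0000.

136.0000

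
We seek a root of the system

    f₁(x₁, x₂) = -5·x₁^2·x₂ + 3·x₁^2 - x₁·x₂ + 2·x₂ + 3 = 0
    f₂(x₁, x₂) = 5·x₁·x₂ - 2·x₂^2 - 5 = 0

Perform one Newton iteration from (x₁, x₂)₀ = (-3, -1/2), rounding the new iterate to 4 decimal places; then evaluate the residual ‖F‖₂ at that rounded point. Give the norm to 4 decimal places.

At (-3, -1/2): F = (50.0000, 2.0000).
Jacobian J = [[-10·x₁·x₂ + 6·x₁ - x₂, -5·x₁^2 - x₁ + 2], [5·x₂, 5·x₁ - 4·x₂]].
At the point, J = [[-32.5000, -40.0000], [-2.5000, -13.0000]] (det J = 322.5000).
Solving J·Δ = −F gives Δ = (1.7674, -0.1860).
Then the next iterate is (x₁, x₂)₁ = (-1.2326, -0.6860).
Re-evaluating at (-1.2326, -0.6860): F = (10.551553, -1.713374), so ‖F‖₂ = 10.6898.

10.6898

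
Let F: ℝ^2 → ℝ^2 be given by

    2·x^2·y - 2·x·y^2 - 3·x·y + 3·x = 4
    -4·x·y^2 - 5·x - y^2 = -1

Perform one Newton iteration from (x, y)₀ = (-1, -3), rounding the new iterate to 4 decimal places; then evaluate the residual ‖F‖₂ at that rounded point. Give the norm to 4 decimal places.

3.4773

At (-1, -3): F = (-4.0000, 33.0000).
Jacobian J = [[4·x·y - 2·y^2 - 3·y + 3, 2·x^2 - 4·x·y - 3·x], [-4·y^2 - 5, -8·x·y - 2·y]].
At the point, J = [[6.0000, -7.0000], [-41.0000, -18.0000]] (det J = -395.0000).
Solving J·Δ = −F gives Δ = (0.7671, 0.0861).
Then the next iterate is (x, y)₁ = (-0.2329, -2.9139).
Re-evaluating at (-0.2329, -2.9139): F = (-3.095735, 1.583728), so ‖F‖₂ = 3.4773.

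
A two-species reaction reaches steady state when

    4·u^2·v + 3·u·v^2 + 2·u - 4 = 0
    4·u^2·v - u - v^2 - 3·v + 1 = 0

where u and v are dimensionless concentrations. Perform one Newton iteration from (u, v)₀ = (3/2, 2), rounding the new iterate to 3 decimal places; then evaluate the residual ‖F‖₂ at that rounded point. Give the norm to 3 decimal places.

9.491

At (3/2, 2): F = (35.000, 7.500).
Jacobian J = [[8·u·v + 3·v^2 + 2, 4·u^2 + 6·u·v], [8·u·v - 1, 4·u^2 - 2·v - 3]].
At the point, J = [[38.000, 27.000], [23.000, 2.000]] (det J = -545.000).
Solving J·Δ = −F gives Δ = (-0.243, -0.954).
Then the next iterate is (u, v)₁ = (1.257, 1.046).
Re-evaluating at (1.257, 1.046): F = (9.25084, 2.12181), so ‖F‖₂ = 9.491.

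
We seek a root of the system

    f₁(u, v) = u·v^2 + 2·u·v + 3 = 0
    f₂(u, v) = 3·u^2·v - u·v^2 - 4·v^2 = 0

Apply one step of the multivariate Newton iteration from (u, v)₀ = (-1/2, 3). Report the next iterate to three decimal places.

(-0.569, 1.617)

At (-1/2, 3): F = (-4.500, -29.250).
Jacobian J = [[v^2 + 2·v, 2·u·v + 2·u], [6·u·v - v^2, 3·u^2 - 2·u·v - 8·v]].
At the point, J = [[15.000, -4.000], [-18.000, -20.250]] (det J = -375.750).
Solving J·Δ = −F gives Δ = (-0.069, -1.383).
Then the next iterate is (u, v)₁ = (-0.569, 1.617).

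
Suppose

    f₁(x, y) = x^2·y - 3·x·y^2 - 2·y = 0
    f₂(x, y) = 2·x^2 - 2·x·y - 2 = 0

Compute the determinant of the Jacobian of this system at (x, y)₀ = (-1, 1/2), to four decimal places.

6.5000

J = [[2·x·y - 3·y^2, x^2 - 6·x·y - 2], [4·x - 2·y, -2·x]].
At the point, J = [[-1.7500, 2.0000], [-5.0000, 2.0000]].
det J = 6.5000.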